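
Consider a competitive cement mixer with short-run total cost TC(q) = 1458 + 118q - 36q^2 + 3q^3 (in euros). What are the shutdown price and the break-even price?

AVC = 118 - 36q + 3q^2; minimized at q = 6, giving min AVC = €10. That is the shutdown price.
ATC = 1458/q + 118 - 36q + 3q^2. Setting dATC/dq = −1458/q^2 − 36 + 6q = 0 gives q = 9 (since 6·9^3 − 36·9^2 = 1458).
min ATC = 1458/9 + 118 − 36·9 + 3·9^2 = €199. That is the break-even price.
For €10 ≤ P < €199 the firm produces at a loss; below €10 it shuts down.

Shutdown price = €10; break-even price = €199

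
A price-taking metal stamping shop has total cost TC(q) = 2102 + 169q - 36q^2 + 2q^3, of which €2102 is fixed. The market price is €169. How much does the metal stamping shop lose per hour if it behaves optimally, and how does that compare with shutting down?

AVC = 169 - 36q + 2q^2; min AVC = €7 at q = 9. Since P = €169 ≥ min AVC, the firm produces.
MC = 169 - 72q + 6q^2. Setting P = MC and taking the root on the rising branch gives q* = 12.
TR = 169·12 = 2028. TC = 2102 + 300 = 2402. Profit = 2028 − 2402 = -€374.
Shutting down would mean losing the fixed cost of €2102, so operating at a loss of €374 is better by €1728.

Profit = -€374 at q = 12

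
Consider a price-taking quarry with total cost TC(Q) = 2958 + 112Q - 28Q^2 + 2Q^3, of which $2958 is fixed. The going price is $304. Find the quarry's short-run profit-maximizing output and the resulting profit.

Profit = -$78 at Q = 12

AVC = 112 - 28Q + 2Q^2; min AVC = $14 at Q = 7. Since P = $304 ≥ min AVC, the firm produces.
MC = 112 - 56Q + 6Q^2. Setting P = MC and taking the root on the rising branch gives Q* = 12.
TR = 304·12 = 3648. TC = 2958 + 768 = 3726. Profit = 3648 − 3726 = -$78.
That loss of $78 beats the $2958 the firm would lose by shutting down; producing recovers $2880 of fixed cost.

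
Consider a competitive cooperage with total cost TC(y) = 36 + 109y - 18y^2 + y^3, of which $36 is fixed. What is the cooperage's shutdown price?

Short-run supply begins at min AVC. From VC = 109y - 18y^2 + y^3, AVC = 109 - 18y + y^2.
At the minimum of AVC, MC = AVC. MC = 109 - 36y + 3y^2; setting MC = AVC gives 2y^2 - 18y = 0, so y = 9. min AVC = 28.
For P < $28 the firm produces nothing.

$28 per unit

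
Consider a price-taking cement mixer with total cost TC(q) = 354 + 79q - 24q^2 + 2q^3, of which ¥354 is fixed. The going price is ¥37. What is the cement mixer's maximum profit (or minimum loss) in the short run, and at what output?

Profit = -¥158 at q = 7

AVC = 79 - 24q + 2q^2; min AVC = ¥7 at q = 6. Since P = ¥37 ≥ min AVC, the firm produces.
MC = 79 - 48q + 6q^2. Setting P = MC and taking the root on the rising branch gives q* = 7.
TR = 37·7 = 259. TC = 354 + 63 = 417. Profit = 259 − 417 = -¥158.
By producing, the firm covers all variable cost plus ¥196 of fixed cost; shutting down would lose the full ¥354.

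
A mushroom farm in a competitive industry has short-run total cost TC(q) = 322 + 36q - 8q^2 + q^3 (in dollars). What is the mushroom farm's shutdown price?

Short-run supply begins at min AVC. From VC = 36q - 8q^2 + q^3, AVC = 36 - 8q + q^2.
At the minimum of AVC, MC = AVC. MC = 36 - 16q + 3q^2; setting MC = AVC gives 2q^2 - 8q = 0, so q = 4. min AVC = 20.
For P < $20 the firm produces nothing.

$20 per unit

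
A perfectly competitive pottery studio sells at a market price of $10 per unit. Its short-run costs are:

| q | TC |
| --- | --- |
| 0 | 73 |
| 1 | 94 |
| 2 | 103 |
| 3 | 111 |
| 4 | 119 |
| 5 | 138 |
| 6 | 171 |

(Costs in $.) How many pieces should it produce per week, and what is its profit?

q = 0 (shut down); profit = -$73

Tabulate TR − TC: q=0: -73; q=1: -84; q=2: -83; q=3: -81; q=4: -79; q=5: -88; q=6: -111.
Profit is highest at q = 0. Equivalently, the lowest AVC in the table is 46/4 ≈ $11.50 at q = 4, and P = $10 falls below it — price never covers variable cost, so the firm shuts down and loses only its fixed cost.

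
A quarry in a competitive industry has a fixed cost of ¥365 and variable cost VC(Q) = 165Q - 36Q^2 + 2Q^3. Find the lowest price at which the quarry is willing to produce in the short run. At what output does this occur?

Short-run supply begins at min AVC. From VC = 165Q - 36Q^2 + 2Q^3, AVC = 165 - 36Q + 2Q^2.
At the minimum of AVC, MC = AVC. MC = 165 - 72Q + 6Q^2; setting MC = AVC gives 4Q^2 - 36Q = 0, so Q = 9. min AVC = 3.
The firm shuts down for any P below ¥3.

¥3 per unit, at Q = 9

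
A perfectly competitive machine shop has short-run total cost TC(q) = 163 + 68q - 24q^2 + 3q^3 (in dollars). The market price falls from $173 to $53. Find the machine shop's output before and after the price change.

MC = 68 - 48q + 9q^2; the shutdown threshold is min AVC = $20 (at q = 4).
At P = $173 ≥ min AVC, set P = MC on the rising branch: q = 7.
At P = $53 ≥ min AVC, set P = MC: q = 5. The firm stays open but cuts output.

Output falls from 7 to 5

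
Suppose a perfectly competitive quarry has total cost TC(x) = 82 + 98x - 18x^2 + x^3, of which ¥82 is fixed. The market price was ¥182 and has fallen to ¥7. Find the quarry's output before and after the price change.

MC = 98 - 36x + 3x^2; the shutdown threshold is min AVC = ¥17 (at x = 9).
At P = ¥182 ≥ min AVC, set P = MC on the rising branch: x = 14.
At P = ¥7 < min AVC = ¥17, price no longer covers variable cost at any output, so the firm shuts down: x = 0.

Output falls from 14 to 0 (the firm shuts down)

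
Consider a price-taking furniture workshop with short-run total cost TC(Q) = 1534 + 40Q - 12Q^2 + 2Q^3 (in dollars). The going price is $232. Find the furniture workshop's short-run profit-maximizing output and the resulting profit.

AVC = 40 - 12Q + 2Q^2; min AVC = $22 at Q = 3. Since P = $232 ≥ min AVC, the firm produces.
With MC = 40 - 24Q + 6Q^2, P = MC on the upward-sloping part at Q* = 8.
TR = 232·8 = 1856. TC = 1534 + 576 = 2110. Profit = 1856 − 2110 = -$254.
Shutting down would mean losing the fixed cost of $1534, so operating at a loss of $254 is better by $1280.

Profit = -$254 at Q = 8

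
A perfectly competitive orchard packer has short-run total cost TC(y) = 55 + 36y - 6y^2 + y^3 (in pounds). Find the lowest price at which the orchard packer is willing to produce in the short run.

£27 per unit

The shutdown price is the minimum of AVC. VC = 36y - 6y^2 + y^3, so AVC = 36 - 6y + y^2.
At the minimum of AVC, MC = AVC. MC = 36 - 12y + 3y^2; setting MC = AVC gives 2y^2 - 6y = 0, so y = 3. min AVC = 27.
So the shutdown price is £27.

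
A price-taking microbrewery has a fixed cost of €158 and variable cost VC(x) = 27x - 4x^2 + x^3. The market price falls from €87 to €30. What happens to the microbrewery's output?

MC = 27 - 8x + 3x^2; the shutdown threshold is min AVC = €23 (at x = 2).
With P = €87 above the shutdown price, P = MC gives x = 6.
At P = €30 ≥ min AVC, set P = MC: x = 3. The firm stays open but cuts output.

Output falls from 6 to 3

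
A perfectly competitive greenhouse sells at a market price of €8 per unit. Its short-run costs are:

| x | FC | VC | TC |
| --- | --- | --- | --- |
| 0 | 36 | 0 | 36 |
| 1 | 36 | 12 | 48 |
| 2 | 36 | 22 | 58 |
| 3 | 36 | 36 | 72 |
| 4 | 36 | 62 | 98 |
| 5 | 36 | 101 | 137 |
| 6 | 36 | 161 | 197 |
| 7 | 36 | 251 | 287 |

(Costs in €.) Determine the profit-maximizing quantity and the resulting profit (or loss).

Compute π = P·x − TC at each output: x=0: -36; x=1: -40; x=2: -42; x=3: -48; x=4: -66; x=5: -97; x=6: -149; x=7: -231.
Profit is highest at x = 0. Equivalently, the lowest AVC in the table is 22/2 ≈ €11 at x = 2, and P = €8 falls below it — price never covers variable cost, so the firm shuts down and loses only its fixed cost.

x = 0 (shut down); profit = -€36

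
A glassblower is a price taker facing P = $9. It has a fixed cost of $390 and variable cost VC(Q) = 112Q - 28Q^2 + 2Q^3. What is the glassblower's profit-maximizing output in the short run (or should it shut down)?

Variable cost is VC = 112Q - 28Q^2 + 2Q^3, so AVC = VC/Q = 112 - 28Q + 2Q^2 and MC = dTC/dQ = 112 - 56Q + 6Q^2.
The AVC parabola has its vertex at Q = 28/4 = 7, where AVC = 112 - 28·7 + 2·7^2 = $14.
Since P = $9 < min AVC = $14, price fails to cover variable cost at any output.
Shutting down limits the loss to fixed cost, $390.

Shut down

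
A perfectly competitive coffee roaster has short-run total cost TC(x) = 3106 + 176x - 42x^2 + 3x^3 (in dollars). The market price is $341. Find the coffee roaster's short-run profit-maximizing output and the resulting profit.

Profit = -$202 at x = 11

AVC = 176 - 42x + 3x^2 has its minimum $29 at x = 7; price $341 clears that bar, so the firm operates.
With MC = 176 - 84x + 9x^2, P = MC on the upward-sloping part at x* = 11.
TR = 341·11 = 3751. TC = 3106 + 847 = 3953. Profit = 3751 − 3953 = -$202.
That loss of $202 beats the $3106 the firm would lose by shutting down; producing recovers $2904 of fixed cost.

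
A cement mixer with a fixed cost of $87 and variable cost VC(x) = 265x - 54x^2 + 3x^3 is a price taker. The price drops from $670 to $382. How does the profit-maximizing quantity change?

MC = 265 - 108x + 9x^2; the shutdown threshold is min AVC = $22 (at x = 9).
With P = $670 above the shutdown price, P = MC gives x = 15.
At P = $382 ≥ min AVC, set P = MC: x = 13. The firm stays open but cuts output.

Output falls from 15 to 13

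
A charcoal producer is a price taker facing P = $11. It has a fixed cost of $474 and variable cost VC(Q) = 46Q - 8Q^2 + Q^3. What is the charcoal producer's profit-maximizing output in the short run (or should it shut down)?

Shut down

Variable cost is VC = 46Q - 8Q^2 + Q^3, so AVC = VC/Q = 46 - 8Q + Q^2 and MC = dTC/dQ = 46 - 16Q + 3Q^2.
AVC is minimized where dAVC/dQ = -8 + 2Q = 0, at Q = 4; min AVC = 46 - 8·4 + 4^2 = $30.
Since P = $11 < min AVC = $30, price fails to cover variable cost at any output.
Shutting down limits the loss to fixed cost, $474.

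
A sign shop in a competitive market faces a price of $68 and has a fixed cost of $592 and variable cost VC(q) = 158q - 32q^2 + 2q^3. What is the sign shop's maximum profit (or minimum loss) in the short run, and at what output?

AVC = 158 - 32q + 2q^2; min AVC = $30 at q = 8. Since P = $68 ≥ min AVC, the firm produces.
With MC = 158 - 64q + 6q^2, P = MC on the upward-sloping part at q* = 9.
TR = 68·9 = 612. TC = 592 + 288 = 880. Profit = 612 − 880 = -$268.
By producing, the firm covers all variable cost plus $324 of fixed cost; shutting down would lose the full $592.

Profit = -$268 at q = 9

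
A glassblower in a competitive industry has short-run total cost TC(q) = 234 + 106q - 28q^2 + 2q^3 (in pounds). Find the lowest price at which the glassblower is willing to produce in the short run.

£8 per unit

The shutdown price is the minimum of AVC. VC = 106q - 28q^2 + 2q^3, so AVC = 106 - 28q + 2q^2.
dAVC/dq = -28 + 4q = 0 gives q = 7. min AVC = 106 - 28·7 + 2·7^2 = 8.
For P < £8 the firm produces nothing.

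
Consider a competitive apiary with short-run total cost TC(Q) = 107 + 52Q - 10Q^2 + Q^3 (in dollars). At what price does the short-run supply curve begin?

The firm shuts down when price falls below the minimum of average variable cost. AVC = VC/Q = 52 - 10Q + Q^2.
dAVC/dQ = -10 + 2Q = 0 gives Q = 5. min AVC = 52 - 10·5 + 5^2 = 27.
For P < $27 the firm produces nothing.

$27 per unit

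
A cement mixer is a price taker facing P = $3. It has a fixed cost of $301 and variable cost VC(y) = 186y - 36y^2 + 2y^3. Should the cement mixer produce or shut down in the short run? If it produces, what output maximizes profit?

Strip out fixed cost: VC = 186y - 36y^2 + 2y^3. Then AVC = 186 - 36y + 2y^2 and MC = 186 - 72y + 6y^2.
AVC hits its minimum where MC = AVC, at y = 9, giving min AVC = 186 - 36·9 + 2·9^2 = $24.
P = $3 lies below min AVC = $24; no output level covers variable cost.
Shutting down limits the loss to fixed cost, $301.

Shut down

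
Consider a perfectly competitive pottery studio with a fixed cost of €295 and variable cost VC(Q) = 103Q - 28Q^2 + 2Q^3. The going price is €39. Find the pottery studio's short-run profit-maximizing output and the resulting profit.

Profit = -€39 at Q = 8

AVC = 103 - 28Q + 2Q^2 has its minimum €5 at Q = 7; price €39 clears that bar, so the firm operates.
MC = 103 - 56Q + 6Q^2. Setting P = MC and taking the root on the rising branch gives Q* = 8.
TR = 39·8 = 312. TC = 295 + 56 = 351. Profit = 312 − 351 = -€39.
By producing, the firm covers all variable cost plus €256 of fixed cost; shutting down would lose the full €295.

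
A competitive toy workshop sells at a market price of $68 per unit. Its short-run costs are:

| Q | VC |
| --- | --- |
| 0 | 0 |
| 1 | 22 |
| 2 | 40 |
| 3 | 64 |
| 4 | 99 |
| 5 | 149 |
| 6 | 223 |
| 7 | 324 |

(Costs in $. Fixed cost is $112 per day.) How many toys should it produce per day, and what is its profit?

Q = 5; profit = $79

Profit at each row (π = 68Q − TC): Q=0: -112; Q=1: -66; Q=2: -16; Q=3: 28; Q=4: 61; Q=5: 79; Q=6: 73; Q=7: 40.
Profit is maximized at Q = 5. AVC there is 149/5 = $29.80 ≤ P, so producing beats shutting down (which would give -$112).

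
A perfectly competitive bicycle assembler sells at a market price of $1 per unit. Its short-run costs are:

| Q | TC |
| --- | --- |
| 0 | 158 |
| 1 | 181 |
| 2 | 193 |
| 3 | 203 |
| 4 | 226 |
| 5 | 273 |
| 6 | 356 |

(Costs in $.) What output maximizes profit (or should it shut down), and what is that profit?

Tabulate TR − TC: Q=0: -158; Q=1: -180; Q=2: -191; Q=3: -200; Q=4: -222; Q=5: -268; Q=6: -350.
Profit is highest at Q = 0. Equivalently, the lowest AVC in the table is 45/3 ≈ $15 at Q = 3, and P = $1 falls below it — price never covers variable cost, so the firm shuts down and loses only its fixed cost.

Q = 0 (shut down); profit = -$158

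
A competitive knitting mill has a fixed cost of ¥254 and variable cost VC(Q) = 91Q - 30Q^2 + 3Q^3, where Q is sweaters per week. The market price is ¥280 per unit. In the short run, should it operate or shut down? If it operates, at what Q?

Strip out fixed cost: VC = 91Q - 30Q^2 + 3Q^3. Then AVC = 91 - 30Q + 3Q^2 and MC = 91 - 60Q + 9Q^2.
The AVC parabola has its vertex at Q = 30/6 = 5, where AVC = 91 - 30·5 + 3·5^2 = ¥16.
Since P = ¥280 ≥ min AVC = ¥16, price covers variable cost and the firm should produce.
P = MC gives -189 - 60Q + 9Q^2 = 0, with roots -7/3 and 9. Take the larger (rising MC): Q* = 9.
Check: AVC at Q = 9 is ¥64 ≤ P, so revenue covers variable cost.
Profit = P·Q − TC = 280·9 − 830 = ¥1690.

Produce at Q = 9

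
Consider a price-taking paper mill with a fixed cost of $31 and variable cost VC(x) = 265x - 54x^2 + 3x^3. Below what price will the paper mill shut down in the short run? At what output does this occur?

$22 per unit, at x = 9

The shutdown price is the minimum of AVC. VC = 265x - 54x^2 + 3x^3, so AVC = 265 - 54x + 3x^2.
dAVC/dx = -54 + 6x = 0 gives x = 9. min AVC = 265 - 54·9 + 3·9^2 = 22.
So the shutdown price is $22.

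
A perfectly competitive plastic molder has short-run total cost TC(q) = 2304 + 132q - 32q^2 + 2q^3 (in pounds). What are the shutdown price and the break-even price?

Shutdown price = £4; break-even price = £228

Shutdown price = min AVC. AVC = 132 - 32q + 2q^2, with vertex at q = 8 and minimum £4.
ATC = 2304/q + 132 - 32q + 2q^2. Setting dATC/dq = −2304/q^2 − 32 + 4q = 0 gives q = 12 (since 4·12^3 − 32·12^2 = 2304).
min ATC = 2304/12 + 132 − 32·12 + 2·12^2 = £228. That is the break-even price.
Between these two prices the firm operates at a loss; above £228 it earns a profit.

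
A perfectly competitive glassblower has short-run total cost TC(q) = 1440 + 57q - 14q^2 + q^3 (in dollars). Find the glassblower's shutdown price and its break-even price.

AVC = 57 - 14q + q^2; minimized at q = 7, giving min AVC = $8. That is the shutdown price.
ATC = 1440/q + 57 - 14q + q^2. Setting dATC/dq = −1440/q^2 − 14 + 2q = 0 gives q = 12 (since 2·12^3 − 14·12^2 = 1440).
min ATC = 1440/12 + 57 − 14·12 + 12^2 = $153. That is the break-even price.
For $8 ≤ P < $153 the firm produces at a loss; below $8 it shuts down.

Shutdown price = $8; break-even price = $153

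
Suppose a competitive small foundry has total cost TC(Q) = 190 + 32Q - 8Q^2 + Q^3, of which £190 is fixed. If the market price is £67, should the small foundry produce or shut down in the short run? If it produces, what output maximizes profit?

Produce at Q = 7

Variable cost is VC = 32Q - 8Q^2 + Q^3, so AVC = VC/Q = 32 - 8Q + Q^2 and MC = dTC/dQ = 32 - 16Q + 3Q^2.
AVC hits its minimum where MC = AVC, at Q = 4, giving min AVC = 32 - 8·4 + 4^2 = £16.
Because £67 ≥ £16, revenue can cover variable cost; the firm operates.
P = MC gives -35 - 16Q + 3Q^2 = 0, with roots -5/3 and 7. Take the larger (rising MC): Q* = 7.
Check: AVC at Q = 7 is £25 ≤ P, so revenue covers variable cost.
Profit = P·Q − TC = 67·7 − 365 = £104.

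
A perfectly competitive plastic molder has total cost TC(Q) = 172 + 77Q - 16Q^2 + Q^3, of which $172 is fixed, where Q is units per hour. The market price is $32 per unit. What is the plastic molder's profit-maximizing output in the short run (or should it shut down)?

Strip out fixed cost: VC = 77Q - 16Q^2 + Q^3. Then AVC = 77 - 16Q + Q^2 and MC = 77 - 32Q + 3Q^2.
AVC is minimized where dAVC/dQ = -16 + 2Q = 0, at Q = 8; min AVC = 77 - 16·8 + 8^2 = $13.
P = $32 exceeds min AVC = $13, so the firm stays open.
Set P = MC: 32 = 77 - 32Q + 3Q^2 → 45 - 32Q + 3Q^2 = 0. The roots are Q = 5/3 and Q = 9; the profit-maximizing output is on the rising part of MC, so Q* = 9.
Check: AVC at Q = 9 is $14 ≤ P, so revenue covers variable cost.
Profit = P·Q − TC = 32·9 − 298 = -$10, a loss, but smaller than the $172 fixed cost the firm would lose by shutting down.

Produce at Q = 9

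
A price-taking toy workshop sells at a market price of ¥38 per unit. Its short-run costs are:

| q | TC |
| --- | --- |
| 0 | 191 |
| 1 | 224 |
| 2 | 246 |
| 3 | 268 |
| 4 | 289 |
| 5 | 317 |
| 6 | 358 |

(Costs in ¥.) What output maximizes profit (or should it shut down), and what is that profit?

q = 5; profit = -¥127

Tabulate TR − TC: q=0: -191; q=1: -186; q=2: -170; q=3: -154; q=4: -137; q=5: -127; q=6: -130.
Profit is maximized at q = 5. AVC there is 126/5 = ¥25.20 ≤ P, so producing beats shutting down (which would give -¥191).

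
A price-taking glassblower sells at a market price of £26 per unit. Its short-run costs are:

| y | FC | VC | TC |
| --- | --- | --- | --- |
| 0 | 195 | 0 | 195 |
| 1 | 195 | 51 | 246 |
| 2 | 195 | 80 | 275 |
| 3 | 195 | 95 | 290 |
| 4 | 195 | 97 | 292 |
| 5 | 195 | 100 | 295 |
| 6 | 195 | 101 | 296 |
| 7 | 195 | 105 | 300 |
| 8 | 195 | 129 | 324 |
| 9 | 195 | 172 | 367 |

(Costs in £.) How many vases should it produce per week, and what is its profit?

y = 8; profit = -£116

Compute π = P·y − TC at each output: y=0: -195; y=1: -220; y=2: -223; y=3: -212; y=4: -188; y=5: -165; y=6: -140; y=7: -118; y=8: -116; y=9: -133.
Profit is maximized at y = 8. AVC there is 129/8 = £16.12 ≤ P, so producing beats shutting down (which would give -£195).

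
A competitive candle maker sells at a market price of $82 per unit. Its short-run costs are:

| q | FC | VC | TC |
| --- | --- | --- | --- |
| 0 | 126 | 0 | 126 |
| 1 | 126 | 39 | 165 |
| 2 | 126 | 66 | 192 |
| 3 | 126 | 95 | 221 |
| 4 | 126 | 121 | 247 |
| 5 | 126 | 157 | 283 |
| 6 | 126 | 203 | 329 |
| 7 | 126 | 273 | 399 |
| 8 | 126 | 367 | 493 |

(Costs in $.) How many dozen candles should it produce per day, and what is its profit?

Profit at each row (π = 82q − TC): q=0: -126; q=1: -83; q=2: -28; q=3: 25; q=4: 81; q=5: 127; q=6: 163; q=7: 175; q=8: 163.
Profit is maximized at q = 7. AVC there is 273/7 = $39 ≤ P, so producing beats shutting down (which would give -$126).

q = 7; profit = $175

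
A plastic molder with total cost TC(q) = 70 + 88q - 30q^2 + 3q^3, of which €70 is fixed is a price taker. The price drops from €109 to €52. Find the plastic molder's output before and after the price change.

AVC = 88 - 30q + 3q^2, minimized at q = 5 where min AVC = €13. MC = 88 - 60q + 9q^2.
At P = €109 ≥ min AVC, set P = MC on the rising branch: q = 7.
At P = €52 ≥ min AVC, set P = MC: q = 6. The firm stays open but cuts output.

Output falls from 7 to 6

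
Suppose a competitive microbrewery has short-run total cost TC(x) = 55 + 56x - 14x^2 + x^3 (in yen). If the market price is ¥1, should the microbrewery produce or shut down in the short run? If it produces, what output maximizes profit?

Strip out fixed cost: VC = 56x - 14x^2 + x^3. Then AVC = 56 - 14x + x^2 and MC = 56 - 28x + 3x^2.
The AVC parabola has its vertex at x = 14/2 = 7, where AVC = 56 - 14·7 + 7^2 = ¥7.
P = ¥1 lies below min AVC = ¥7; no output level covers variable cost.
Best response: produce nothing and absorb the ¥55 fixed cost.

Shut down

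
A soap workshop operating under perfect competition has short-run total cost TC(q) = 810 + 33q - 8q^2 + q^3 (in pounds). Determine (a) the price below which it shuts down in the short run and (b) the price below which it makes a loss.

Shutdown price = £17; break-even price = £132

AVC = 33 - 8q + q^2; minimized at q = 4, giving min AVC = £17. That is the shutdown price.
ATC = 810/q + 33 - 8q + q^2. Setting dATC/dq = −810/q^2 − 8 + 2q = 0 gives q = 9 (since 2·9^3 − 8·9^2 = 810).
min ATC = 810/9 + 33 − 8·9 + 9^2 = £132. That is the break-even price.
Between these two prices the firm operates at a loss; above £132 it earns a profit.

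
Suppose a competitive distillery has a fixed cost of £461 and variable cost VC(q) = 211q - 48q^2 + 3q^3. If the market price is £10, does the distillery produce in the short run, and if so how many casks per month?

Variable cost is VC = 211q - 48q^2 + 3q^3, so AVC = VC/q = 211 - 48q + 3q^2 and MC = dTC/dq = 211 - 96q + 9q^2.
The AVC parabola has its vertex at q = 48/6 = 8, where AVC = 211 - 48·8 + 3·8^2 = £19.
With P < min AVC (£10 < £19), every unit sold adds to the loss.
Best response: produce nothing and absorb the £461 fixed cost.

Shut down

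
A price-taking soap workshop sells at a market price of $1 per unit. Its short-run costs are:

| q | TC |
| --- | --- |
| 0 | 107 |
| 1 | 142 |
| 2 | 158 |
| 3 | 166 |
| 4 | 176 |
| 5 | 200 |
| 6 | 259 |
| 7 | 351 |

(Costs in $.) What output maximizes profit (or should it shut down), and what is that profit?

Tabulate TR − TC: q=0: -107; q=1: -141; q=2: -156; q=3: -163; q=4: -172; q=5: -195; q=6: -253; q=7: -344.
Profit is highest at q = 0. Equivalently, the lowest AVC in the table is 69/4 ≈ $17.25 at q = 4, and P = $1 falls below it — price never covers variable cost, so the firm shuts down and loses only its fixed cost.

q = 0 (shut down); profit = -$107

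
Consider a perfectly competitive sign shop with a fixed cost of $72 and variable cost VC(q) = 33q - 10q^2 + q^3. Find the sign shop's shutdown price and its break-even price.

AVC = 33 - 10q + q^2; minimized at q = 5, giving min AVC = $8. That is the shutdown price.
ATC = 72/q + 33 - 10q + q^2. Setting dATC/dq = −72/q^2 − 10 + 2q = 0 gives q = 6 (since 2·6^3 − 10·6^2 = 72).
min ATC = 72/6 + 33 − 10·6 + 6^2 = $21. That is the break-even price.
Between these two prices the firm operates at a loss; above $21 it earns a profit.

Shutdown price = $8; break-even price = $21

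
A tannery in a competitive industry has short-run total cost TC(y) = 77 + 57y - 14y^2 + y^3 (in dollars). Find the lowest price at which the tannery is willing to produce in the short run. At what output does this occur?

$8 per unit, at y = 7

The shutdown price is the minimum of AVC. VC = 57y - 14y^2 + y^3, so AVC = 57 - 14y + y^2.
At the minimum of AVC, MC = AVC. MC = 57 - 28y + 3y^2; setting MC = AVC gives 2y^2 - 14y = 0, so y = 7. min AVC = 8.
So the shutdown price is $8.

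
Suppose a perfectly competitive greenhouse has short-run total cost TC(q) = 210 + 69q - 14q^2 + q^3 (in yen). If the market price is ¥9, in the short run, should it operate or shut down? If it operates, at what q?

Strip out fixed cost: VC = 69q - 14q^2 + q^3. Then AVC = 69 - 14q + q^2 and MC = 69 - 28q + 3q^2.
AVC is minimized where dAVC/dq = -14 + 2q = 0, at q = 7; min AVC = 69 - 14·7 + 7^2 = ¥20.
P = ¥9 lies below min AVC = ¥20; no output level covers variable cost.
Best response: produce nothing and absorb the ¥210 fixed cost.

Shut down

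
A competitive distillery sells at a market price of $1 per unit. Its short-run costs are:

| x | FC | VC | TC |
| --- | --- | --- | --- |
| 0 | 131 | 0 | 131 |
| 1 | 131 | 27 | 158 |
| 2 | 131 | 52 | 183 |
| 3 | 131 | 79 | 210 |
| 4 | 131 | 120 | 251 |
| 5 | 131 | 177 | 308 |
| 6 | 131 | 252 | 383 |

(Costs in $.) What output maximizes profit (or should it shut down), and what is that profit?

x = 0 (shut down); profit = -$131

Profit at each row (π = 1x − TC): x=0: -131; x=1: -157; x=2: -181; x=3: -207; x=4: -247; x=5: -303; x=6: -377.
Profit is highest at x = 0. Equivalently, the lowest AVC in the table is 52/2 ≈ $26 at x = 2, and P = $1 falls below it — price never covers variable cost, so the firm shuts down and loses only its fixed cost.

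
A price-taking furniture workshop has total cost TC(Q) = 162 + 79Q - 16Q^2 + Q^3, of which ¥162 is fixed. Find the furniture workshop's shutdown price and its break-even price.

Shutdown price = min AVC. AVC = 79 - 16Q + Q^2, with vertex at Q = 8 and minimum ¥15.
ATC = 162/Q + 79 - 16Q + Q^2. Setting dATC/dQ = −162/Q^2 − 16 + 2Q = 0 gives Q = 9 (since 2·9^3 − 16·9^2 = 162).
min ATC = 162/9 + 79 − 16·9 + 9^2 = ¥34. That is the break-even price.
Between these two prices the firm operates at a loss; above ¥34 it earns a profit.

Shutdown price = ¥15; break-even price = ¥34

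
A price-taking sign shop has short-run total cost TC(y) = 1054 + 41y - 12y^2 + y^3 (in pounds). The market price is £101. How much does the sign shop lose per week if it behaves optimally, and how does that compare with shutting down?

Profit = -£254 at y = 10

AVC = 41 - 12y + y^2; min AVC = £5 at y = 6. Since P = £101 ≥ min AVC, the firm produces.
MC = 41 - 24y + 3y^2. Setting P = MC and taking the root on the rising branch gives y* = 10.
TR = 101·10 = 1010. TC = 1054 + 210 = 1264. Profit = 1010 − 1264 = -£254.
Shutting down would mean losing the fixed cost of £1054, so operating at a loss of £254 is better by £800.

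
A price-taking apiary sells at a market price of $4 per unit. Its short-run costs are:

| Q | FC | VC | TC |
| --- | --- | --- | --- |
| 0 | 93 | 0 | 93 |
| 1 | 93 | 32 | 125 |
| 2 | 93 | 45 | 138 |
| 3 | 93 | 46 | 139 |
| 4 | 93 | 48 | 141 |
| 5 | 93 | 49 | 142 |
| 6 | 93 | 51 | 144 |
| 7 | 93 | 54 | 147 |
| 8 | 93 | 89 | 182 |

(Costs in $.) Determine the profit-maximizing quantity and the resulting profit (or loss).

Profit at each row (π = 4Q − TC): Q=0: -93; Q=1: -121; Q=2: -130; Q=3: -127; Q=4: -125; Q=5: -122; Q=6: -120; Q=7: -119; Q=8: -150.
Profit is highest at Q = 0. Equivalently, the lowest AVC in the table is 54/7 ≈ $7.71 at Q = 7, and P = $4 falls below it — price never covers variable cost, so the firm shuts down and loses only its fixed cost.

Q = 0 (shut down); profit = -$93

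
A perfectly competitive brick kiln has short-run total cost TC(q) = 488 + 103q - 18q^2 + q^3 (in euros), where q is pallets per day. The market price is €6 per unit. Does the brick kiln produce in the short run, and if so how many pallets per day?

Strip out fixed cost: VC = 103q - 18q^2 + q^3. Then AVC = 103 - 18q + q^2 and MC = 103 - 36q + 3q^2.
AVC hits its minimum where MC = AVC, at q = 9, giving min AVC = 103 - 18·9 + 9^2 = €22.
P = €6 lies below min AVC = €22; no output level covers variable cost.
Shutting down limits the loss to fixed cost, €488.

Shut down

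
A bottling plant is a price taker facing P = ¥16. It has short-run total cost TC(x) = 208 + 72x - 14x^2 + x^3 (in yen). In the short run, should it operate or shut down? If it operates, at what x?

Shut down

Variable cost is VC = 72x - 14x^2 + x^3, so AVC = VC/x = 72 - 14x + x^2 and MC = dTC/dx = 72 - 28x + 3x^2.
AVC is minimized where dAVC/dx = -14 + 2x = 0, at x = 7; min AVC = 72 - 14·7 + 7^2 = ¥23.
P = ¥16 lies below min AVC = ¥23; no output level covers variable cost.
The firm minimizes its loss by shutting down and losing only its fixed cost of ¥208.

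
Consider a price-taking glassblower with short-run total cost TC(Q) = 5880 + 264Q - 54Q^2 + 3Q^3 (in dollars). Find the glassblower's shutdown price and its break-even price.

Shutdown price = $21; break-even price = $516

Shutdown price = min AVC. AVC = 264 - 54Q + 3Q^2, with vertex at Q = 9 and minimum $21.
ATC = 5880/Q + 264 - 54Q + 3Q^2. Setting dATC/dQ = −5880/Q^2 − 54 + 6Q = 0 gives Q = 14 (since 6·14^3 − 54·14^2 = 5880).
min ATC = 5880/14 + 264 − 54·14 + 3·14^2 = $516. That is the break-even price.
Between these two prices the firm operates at a loss; above $516 it earns a profit.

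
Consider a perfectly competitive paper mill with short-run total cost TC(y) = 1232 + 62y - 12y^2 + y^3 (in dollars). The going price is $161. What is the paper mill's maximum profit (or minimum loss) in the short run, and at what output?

AVC = 62 - 12y + y^2; min AVC = $26 at y = 6. Since P = $161 ≥ min AVC, the firm produces.
With MC = 62 - 24y + 3y^2, P = MC on the upward-sloping part at y* = 11.
TR = 161·11 = 1771. TC = 1232 + 561 = 1793. Profit = 1771 − 1793 = -$22.
Shutting down would mean losing the fixed cost of $1232, so operating at a loss of $22 is better by $1210.

Profit = -$22 at y = 11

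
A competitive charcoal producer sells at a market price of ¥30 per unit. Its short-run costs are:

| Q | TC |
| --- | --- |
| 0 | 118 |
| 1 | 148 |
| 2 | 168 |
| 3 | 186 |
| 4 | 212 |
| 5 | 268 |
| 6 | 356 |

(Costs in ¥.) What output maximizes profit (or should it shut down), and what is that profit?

Q = 4; profit = -¥92

Tabulate TR − TC: Q=0: -118; Q=1: -118; Q=2: -108; Q=3: -96; Q=4: -92; Q=5: -118; Q=6: -176.
Profit is maximized at Q = 4. AVC there is 94/4 = ¥23.50 ≤ P, so producing beats shutting down (which would give -¥118).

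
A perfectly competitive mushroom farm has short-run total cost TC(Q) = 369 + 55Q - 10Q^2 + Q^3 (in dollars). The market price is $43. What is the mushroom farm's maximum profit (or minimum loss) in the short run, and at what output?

Profit = -$297 at Q = 6

AVC = 55 - 10Q + Q^2 has its minimum $30 at Q = 5; price $43 clears that bar, so the firm operates.
With MC = 55 - 20Q + 3Q^2, P = MC on the upward-sloping part at Q* = 6.
TR = 43·6 = 258. TC = 369 + 186 = 555. Profit = 258 − 555 = -$297.
Shutting down would mean losing the fixed cost of $369, so operating at a loss of $297 is better by $72.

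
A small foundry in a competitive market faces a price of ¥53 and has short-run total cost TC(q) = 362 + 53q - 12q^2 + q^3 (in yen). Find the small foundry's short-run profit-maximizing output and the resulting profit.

Profit = -¥106 at q = 8

AVC = 53 - 12q + q^2; min AVC = ¥17 at q = 6. Since P = ¥53 ≥ min AVC, the firm produces.
With MC = 53 - 24q + 3q^2, P = MC on the upward-sloping part at q* = 8.
TR = 53·8 = 424. TC = 362 + 168 = 530. Profit = 424 − 530 = -¥106.
Shutting down would mean losing the fixed cost of ¥362, so operating at a loss of ¥106 is better by ¥256.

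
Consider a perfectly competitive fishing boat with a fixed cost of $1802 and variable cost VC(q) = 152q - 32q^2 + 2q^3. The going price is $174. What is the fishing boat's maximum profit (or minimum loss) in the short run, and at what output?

AVC = 152 - 32q + 2q^2 has its minimum $24 at q = 8; price $174 clears that bar, so the firm operates.
MC = 152 - 64q + 6q^2. Setting P = MC and taking the root on the rising branch gives q* = 11.
TR = 174·11 = 1914. TC = 1802 + 462 = 2264. Profit = 1914 − 2264 = -$350.
That loss of $350 beats the $1802 the firm would lose by shutting down; producing recovers $1452 of fixed cost.

Profit = -$350 at q = 11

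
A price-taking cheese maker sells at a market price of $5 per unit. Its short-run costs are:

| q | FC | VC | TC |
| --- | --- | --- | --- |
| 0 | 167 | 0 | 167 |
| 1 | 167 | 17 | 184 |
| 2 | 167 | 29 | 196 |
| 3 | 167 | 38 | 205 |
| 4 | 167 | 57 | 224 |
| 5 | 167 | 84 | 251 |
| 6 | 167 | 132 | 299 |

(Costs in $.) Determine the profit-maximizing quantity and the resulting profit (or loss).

q = 0 (shut down); profit = -$167

Profit at each row (π = 5q − TC): q=0: -167; q=1: -179; q=2: -186; q=3: -190; q=4: -204; q=5: -226; q=6: -269.
Profit is highest at q = 0. Equivalently, the lowest AVC in the table is 38/3 ≈ $12.67 at q = 3, and P = $5 falls below it — price never covers variable cost, so the firm shuts down and loses only its fixed cost.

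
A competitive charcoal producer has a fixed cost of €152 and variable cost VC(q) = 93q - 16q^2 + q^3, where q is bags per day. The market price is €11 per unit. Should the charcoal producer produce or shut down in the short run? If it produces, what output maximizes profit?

Variable cost is VC = 93q - 16q^2 + q^3, so AVC = VC/q = 93 - 16q + q^2 and MC = dTC/dq = 93 - 32q + 3q^2.
AVC hits its minimum where MC = AVC, at q = 8, giving min AVC = 93 - 16·8 + 8^2 = €29.
Since P = €11 < min AVC = €29, price fails to cover variable cost at any output.
Shutting down limits the loss to fixed cost, €152.

Shut down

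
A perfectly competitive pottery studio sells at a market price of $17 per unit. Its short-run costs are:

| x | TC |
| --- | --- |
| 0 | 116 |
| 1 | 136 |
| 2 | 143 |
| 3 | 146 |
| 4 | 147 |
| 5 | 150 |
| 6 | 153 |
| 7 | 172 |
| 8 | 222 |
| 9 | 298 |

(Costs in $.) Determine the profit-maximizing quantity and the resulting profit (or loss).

x = 6; profit = -$51

Compute π = P·x − TC at each output: x=0: -116; x=1: -119; x=2: -109; x=3: -95; x=4: -79; x=5: -65; x=6: -51; x=7: -53; x=8: -86; x=9: -145.
Profit is maximized at x = 6. AVC there is 37/6 = $6.17 ≤ P, so producing beats shutting down (which would give -$116).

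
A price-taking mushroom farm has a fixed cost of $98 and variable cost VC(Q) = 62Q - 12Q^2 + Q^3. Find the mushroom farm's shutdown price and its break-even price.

Shutdown price = min AVC. AVC = 62 - 12Q + Q^2, with vertex at Q = 6 and minimum $26.
ATC = 98/Q + 62 - 12Q + Q^2. Setting dATC/dQ = −98/Q^2 − 12 + 2Q = 0 gives Q = 7 (since 2·7^3 − 12·7^2 = 98).
min ATC = 98/7 + 62 − 12·7 + 7^2 = $41. That is the break-even price.
Between these two prices the firm operates at a loss; above $41 it earns a profit.

Shutdown price = $26; break-even price = $41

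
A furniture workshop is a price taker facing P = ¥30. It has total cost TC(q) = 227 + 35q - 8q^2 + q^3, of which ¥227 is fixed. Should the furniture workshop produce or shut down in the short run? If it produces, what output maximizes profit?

Produce at q = 5

Strip out fixed cost: VC = 35q - 8q^2 + q^3. Then AVC = 35 - 8q + q^2 and MC = 35 - 16q + 3q^2.
AVC is minimized where dAVC/dq = -8 + 2q = 0, at q = 4; min AVC = 35 - 8·4 + 4^2 = ¥19.
Since P = ¥30 ≥ min AVC = ¥19, price covers variable cost and the firm should produce.
Set P = MC: 30 = 35 - 16q + 3q^2 → 5 - 16q + 3q^2 = 0. The roots are q = 1/3 and q = 5; the profit-maximizing output is on the rising part of MC, so q* = 5.
Check: AVC at q = 5 is ¥20 ≤ P, so revenue covers variable cost.
Profit = P·q − TC = 30·5 − 327 = -¥177, a loss, but smaller than the ¥227 fixed cost the firm would lose by shutting down.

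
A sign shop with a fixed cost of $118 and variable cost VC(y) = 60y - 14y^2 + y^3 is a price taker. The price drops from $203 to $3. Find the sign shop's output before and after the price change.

Output falls from 13 to 0 (the firm shuts down)

AVC = 60 - 14y + y^2, minimized at y = 7 where min AVC = $11. MC = 60 - 28y + 3y^2.
At P = $203 ≥ min AVC, set P = MC on the rising branch: y = 13.
At P = $3 < min AVC = $11, price no longer covers variable cost at any output, so the firm shuts down: y = 0.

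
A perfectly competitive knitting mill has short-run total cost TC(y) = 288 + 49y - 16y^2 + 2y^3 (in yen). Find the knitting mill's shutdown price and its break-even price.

AVC = 49 - 16y + 2y^2; minimized at y = 4, giving min AVC = ¥17. That is the shutdown price.
ATC = 288/y + 49 - 16y + 2y^2. Setting dATC/dy = −288/y^2 − 16 + 4y = 0 gives y = 6 (since 4·6^3 − 16·6^2 = 288).
min ATC = 288/6 + 49 − 16·6 + 2·6^2 = ¥73. That is the break-even price.
Between these two prices the firm operates at a loss; above ¥73 it earns a profit.

Shutdown price = ¥17; break-even price = ¥73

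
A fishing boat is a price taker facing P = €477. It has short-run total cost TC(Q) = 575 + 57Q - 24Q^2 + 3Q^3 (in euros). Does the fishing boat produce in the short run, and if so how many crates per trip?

Variable cost is VC = 57Q - 24Q^2 + 3Q^3, so AVC = VC/Q = 57 - 24Q + 3Q^2 and MC = dTC/dQ = 57 - 48Q + 9Q^2.
The AVC parabola has its vertex at Q = 24/6 = 4, where AVC = 57 - 24·4 + 3·4^2 = €9.
Because €477 ≥ €9, revenue can cover variable cost; the firm operates.
Solving P = MC: -420 - 48Q + 9Q^2 = 0 ⇒ Q = -14/3 or 10. On the upward-sloping branch, Q* = 10.
Check: AVC at Q = 10 is €117 ≤ P, so revenue covers variable cost.
Profit = P·Q − TC = 477·10 − 1745 = €3025.

Produce at Q = 10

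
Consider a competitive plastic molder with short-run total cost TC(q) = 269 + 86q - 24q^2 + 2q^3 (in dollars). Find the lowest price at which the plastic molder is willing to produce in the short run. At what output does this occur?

$14 per unit, at q = 6

The shutdown price is the minimum of AVC. VC = 86q - 24q^2 + 2q^3, so AVC = 86 - 24q + 2q^2.
dAVC/dq = -24 + 4q = 0 gives q = 6. min AVC = 86 - 24·6 + 2·6^2 = 14.
For P < $14 the firm produces nothing.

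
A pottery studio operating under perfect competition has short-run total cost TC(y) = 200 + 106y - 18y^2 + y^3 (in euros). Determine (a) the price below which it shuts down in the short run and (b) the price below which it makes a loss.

Shutdown price = min AVC. AVC = 106 - 18y + y^2, with vertex at y = 9 and minimum €25.
ATC = 200/y + 106 - 18y + y^2. Setting dATC/dy = −200/y^2 − 18 + 2y = 0 gives y = 10 (since 2·10^3 − 18·10^2 = 200).
min ATC = 200/10 + 106 − 18·10 + 10^2 = €46. That is the break-even price.
Between these two prices the firm operates at a loss; above €46 it earns a profit.

Shutdown price = €25; break-even price = €46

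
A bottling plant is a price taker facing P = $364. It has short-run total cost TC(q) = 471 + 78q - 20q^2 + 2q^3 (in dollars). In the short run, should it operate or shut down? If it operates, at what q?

Strip out fixed cost: VC = 78q - 20q^2 + 2q^3. Then AVC = 78 - 20q + 2q^2 and MC = 78 - 40q + 6q^2.
AVC hits its minimum where MC = AVC, at q = 5, giving min AVC = 78 - 20·5 + 2·5^2 = $28.
Because $364 ≥ $28, revenue can cover variable cost; the firm operates.
Set P = MC: 364 = 78 - 40q + 6q^2 → -286 - 40q + 6q^2 = 0. The roots are q = -13/3 and q = 11; the profit-maximizing output is on the rising part of MC, so q* = 11.
Check: AVC at q = 11 is $100 ≤ P, so revenue covers variable cost.
Profit = P·q − TC = 364·11 − 1571 = $2433.

Produce at q = 11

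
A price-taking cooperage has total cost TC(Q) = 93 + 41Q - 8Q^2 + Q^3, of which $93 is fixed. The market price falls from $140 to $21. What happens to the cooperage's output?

Output falls from 9 to 0 (the firm shuts down)

AVC = 41 - 8Q + Q^2, minimized at Q = 4 where min AVC = $25. MC = 41 - 16Q + 3Q^2.
With P = $140 above the shutdown price, P = MC gives Q = 9.
At P = $21 < min AVC = $25, price no longer covers variable cost at any output, so the firm shuts down: Q = 0.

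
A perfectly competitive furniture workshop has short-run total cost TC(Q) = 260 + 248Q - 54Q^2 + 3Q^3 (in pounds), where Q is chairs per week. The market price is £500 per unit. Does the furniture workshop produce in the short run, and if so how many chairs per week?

Variable cost is VC = 248Q - 54Q^2 + 3Q^3, so AVC = VC/Q = 248 - 54Q + 3Q^2 and MC = dTC/dQ = 248 - 108Q + 9Q^2.
AVC hits its minimum where MC = AVC, at Q = 9, giving min AVC = 248 - 54·9 + 3·9^2 = £5.
Since P = £500 ≥ min AVC = £5, price covers variable cost and the firm should produce.
Set P = MC: 500 = 248 - 108Q + 9Q^2 → -252 - 108Q + 9Q^2 = 0. The roots are Q = -2 and Q = 14; the profit-maximizing output is on the rising part of MC, so Q* = 14.
Check: AVC at Q = 14 is £80 ≤ P, so revenue covers variable cost.
Profit = P·Q − TC = 500·14 − 1380 = £5620.

Produce at Q = 14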